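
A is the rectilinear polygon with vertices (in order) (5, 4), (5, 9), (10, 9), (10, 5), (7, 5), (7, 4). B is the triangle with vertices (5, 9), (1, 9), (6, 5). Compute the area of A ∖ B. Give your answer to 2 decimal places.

|A| = 22, |A∩B| = 1.6.
|A ∖ B| = |A| − |A∩B| = 22 − 1.6 = 20.40.

20.40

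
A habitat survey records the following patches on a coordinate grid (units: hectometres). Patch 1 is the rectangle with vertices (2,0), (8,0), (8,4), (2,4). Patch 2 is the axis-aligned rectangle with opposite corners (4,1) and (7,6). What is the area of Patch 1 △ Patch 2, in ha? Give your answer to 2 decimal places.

|Patch 1∩Patch 2|: x∈[4,7], y∈[1,4] → 3·3 = 9.
|Patch 1 △ Patch 2| = |Patch 1| + |Patch 2| − 2·|Patch 1∩Patch 2| = 24 + 15 − 18 = 21.00.

21.00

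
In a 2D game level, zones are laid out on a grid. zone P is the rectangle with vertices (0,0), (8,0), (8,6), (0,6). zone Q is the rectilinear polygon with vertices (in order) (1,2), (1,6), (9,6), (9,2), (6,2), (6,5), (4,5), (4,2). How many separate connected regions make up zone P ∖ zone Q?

zone P ∖ zone Q is a single connected region.

1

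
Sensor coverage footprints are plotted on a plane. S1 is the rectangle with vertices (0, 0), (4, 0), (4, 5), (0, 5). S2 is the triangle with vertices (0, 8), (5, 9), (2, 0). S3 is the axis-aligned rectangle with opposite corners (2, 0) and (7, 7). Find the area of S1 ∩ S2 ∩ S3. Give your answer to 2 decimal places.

The intersection is the polygon with vertices (2,0), (2,5), (3.667,5).
By the shoelace formula its area is 4.17.

4.17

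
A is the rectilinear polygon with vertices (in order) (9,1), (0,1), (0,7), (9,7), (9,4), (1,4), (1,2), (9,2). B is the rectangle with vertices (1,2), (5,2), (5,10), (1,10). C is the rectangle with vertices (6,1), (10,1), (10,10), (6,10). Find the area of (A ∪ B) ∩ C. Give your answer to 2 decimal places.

12.00

|A ∪ B| = 58.
|(A ∪ B) ∩ C| = 12.00.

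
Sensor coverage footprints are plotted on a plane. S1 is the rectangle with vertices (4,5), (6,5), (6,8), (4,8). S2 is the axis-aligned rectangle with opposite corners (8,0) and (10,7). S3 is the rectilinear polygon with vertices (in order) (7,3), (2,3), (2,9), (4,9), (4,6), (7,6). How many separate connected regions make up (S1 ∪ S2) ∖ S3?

2

(S1 ∪ S2) ∖ S3 splits into 2 disjoint pieces (area 4, area 14).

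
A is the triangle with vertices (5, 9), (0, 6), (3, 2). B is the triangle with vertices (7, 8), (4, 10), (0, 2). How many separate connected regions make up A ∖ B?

2

A ∖ B splits into 2 disjoint pieces (area 3.3143, area 2.7603).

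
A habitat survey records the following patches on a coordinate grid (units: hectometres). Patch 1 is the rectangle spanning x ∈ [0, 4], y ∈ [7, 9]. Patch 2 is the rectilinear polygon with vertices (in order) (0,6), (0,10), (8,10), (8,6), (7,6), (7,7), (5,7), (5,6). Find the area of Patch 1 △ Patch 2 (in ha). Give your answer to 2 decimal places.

|Patch 1| = 8, |Patch 2| = 30, |Patch 1∩Patch 2| = 8.
|Patch 1 △ Patch 2| = |Patch 1| + |Patch 2| − 2·|Patch 1∩Patch 2| = 8 + 30 − 16 = 22.00.

22.00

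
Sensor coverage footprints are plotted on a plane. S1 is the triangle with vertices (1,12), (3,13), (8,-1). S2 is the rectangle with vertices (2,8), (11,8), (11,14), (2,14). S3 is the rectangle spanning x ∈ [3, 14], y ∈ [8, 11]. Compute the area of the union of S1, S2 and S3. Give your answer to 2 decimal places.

By inclusion–exclusion:
Individual areas: |S1| = 16.5, |S2| = 54, |S3| = 33.
|S1∩S2| = 7.978.
|S1∩S3| = 3.728.
|S2∩S3|: x∈[3,11], y∈[8,11] → 8·3 = 24.
|S1∩S2∩S3| = 3.728.
|S1 ∪ S2 ∪ S3| = 103.5 − 35.706 + 3.728 = 71.52.

71.52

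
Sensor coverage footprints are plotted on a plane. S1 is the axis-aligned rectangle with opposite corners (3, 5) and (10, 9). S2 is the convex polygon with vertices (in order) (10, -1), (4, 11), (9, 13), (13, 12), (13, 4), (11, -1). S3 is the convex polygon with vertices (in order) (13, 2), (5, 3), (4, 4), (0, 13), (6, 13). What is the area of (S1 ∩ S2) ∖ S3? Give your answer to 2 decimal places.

1.66

|S1 ∩ S2| = 16.
|(S1 ∩ S2) ∩ S3| = 14.3377.
|(S1 ∩ S2) ∖ S3| = 16 − 14.3377 = 1.66.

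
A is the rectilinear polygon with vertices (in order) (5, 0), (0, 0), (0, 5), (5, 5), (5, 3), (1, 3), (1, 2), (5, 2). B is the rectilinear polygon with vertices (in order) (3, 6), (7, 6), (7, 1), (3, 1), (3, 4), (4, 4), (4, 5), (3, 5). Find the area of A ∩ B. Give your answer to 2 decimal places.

5.00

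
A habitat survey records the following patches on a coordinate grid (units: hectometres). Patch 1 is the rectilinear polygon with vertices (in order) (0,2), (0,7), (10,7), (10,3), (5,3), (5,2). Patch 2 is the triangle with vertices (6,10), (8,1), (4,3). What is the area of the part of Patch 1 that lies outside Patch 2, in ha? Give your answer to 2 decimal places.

|Patch 1| = 45, |Patch 1∩Patch 2| = 10.4087.
|Patch 1 ∖ Patch 2| = |Patch 1| − |Patch 1∩Patch 2| = 45 − 10.4087 = 34.59.

34.59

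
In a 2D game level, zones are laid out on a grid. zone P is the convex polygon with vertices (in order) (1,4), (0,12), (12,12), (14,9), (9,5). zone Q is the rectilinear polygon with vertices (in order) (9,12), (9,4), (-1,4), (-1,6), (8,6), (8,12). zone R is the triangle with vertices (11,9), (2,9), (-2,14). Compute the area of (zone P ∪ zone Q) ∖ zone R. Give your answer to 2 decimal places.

74.97

|zone P ∪ zone Q| = 93.75.
|(zone P ∪ zone Q) ∩ zone R| = 18.7815.
|(zone P ∪ zone Q) ∖ zone R| = 93.75 − 18.7815 = 74.97.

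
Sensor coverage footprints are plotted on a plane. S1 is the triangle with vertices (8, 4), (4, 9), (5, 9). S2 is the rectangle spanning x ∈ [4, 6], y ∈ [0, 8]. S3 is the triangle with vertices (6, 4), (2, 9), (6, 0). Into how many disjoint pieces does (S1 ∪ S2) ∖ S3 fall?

2

(S1 ∪ S2) ∖ S3 splits into 2 disjoint pieces (area 7.2333, area 4.5).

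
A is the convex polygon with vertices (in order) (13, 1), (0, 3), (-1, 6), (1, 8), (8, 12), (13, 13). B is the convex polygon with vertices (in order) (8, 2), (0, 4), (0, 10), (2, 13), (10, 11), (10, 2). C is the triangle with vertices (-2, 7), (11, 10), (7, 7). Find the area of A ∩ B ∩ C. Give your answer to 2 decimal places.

12.64

The intersection is the polygon with vertices (10,9.25), (7,7), (0,7), (0.6,7.6), (10,9.769).
By the shoelace formula its area is 12.64.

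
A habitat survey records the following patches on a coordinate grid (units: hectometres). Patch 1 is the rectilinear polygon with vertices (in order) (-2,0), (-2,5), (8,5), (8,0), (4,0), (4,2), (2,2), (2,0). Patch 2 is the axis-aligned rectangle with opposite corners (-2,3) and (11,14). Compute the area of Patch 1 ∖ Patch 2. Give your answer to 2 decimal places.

|Patch 1| = 46, |Patch 1∩Patch 2| = 20.
|Patch 1 ∖ Patch 2| = |Patch 1| − |Patch 1∩Patch 2| = 46 − 20 = 26.00.

26.00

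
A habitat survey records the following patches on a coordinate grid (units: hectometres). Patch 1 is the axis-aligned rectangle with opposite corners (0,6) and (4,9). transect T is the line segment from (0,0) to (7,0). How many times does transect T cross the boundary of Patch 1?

The segment lies entirely outside Patch 1 and never meets its boundary.

0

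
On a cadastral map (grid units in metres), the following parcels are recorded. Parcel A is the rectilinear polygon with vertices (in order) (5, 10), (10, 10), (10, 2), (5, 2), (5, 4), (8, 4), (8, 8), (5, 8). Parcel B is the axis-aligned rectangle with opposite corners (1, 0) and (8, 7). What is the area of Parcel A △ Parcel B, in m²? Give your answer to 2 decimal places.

65.00

|Parcel A| = 28, |Parcel B| = 49, |Parcel A∩Parcel B| = 6.
|Parcel A △ Parcel B| = |Parcel A| + |Parcel B| − 2·|Parcel A∩Parcel B| = 28 + 49 − 12 = 65.00.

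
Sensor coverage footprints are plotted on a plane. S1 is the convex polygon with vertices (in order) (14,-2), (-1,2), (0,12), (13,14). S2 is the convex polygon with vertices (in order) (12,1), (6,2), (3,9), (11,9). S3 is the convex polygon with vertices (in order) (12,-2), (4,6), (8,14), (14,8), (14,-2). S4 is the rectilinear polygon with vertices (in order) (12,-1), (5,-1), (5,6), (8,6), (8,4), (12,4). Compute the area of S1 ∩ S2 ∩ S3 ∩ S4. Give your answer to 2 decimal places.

17.54

The intersection is the polygon with vertices (12,1), (8.4,1.6), (5,5), (5,6), (8,6), (8,4), (11.625,4).
By the shoelace formula its area is 17.54.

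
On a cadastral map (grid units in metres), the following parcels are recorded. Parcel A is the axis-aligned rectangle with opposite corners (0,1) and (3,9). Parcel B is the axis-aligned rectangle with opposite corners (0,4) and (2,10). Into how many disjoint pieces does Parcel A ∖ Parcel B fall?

1

Parcel A ∖ Parcel B is a single connected region.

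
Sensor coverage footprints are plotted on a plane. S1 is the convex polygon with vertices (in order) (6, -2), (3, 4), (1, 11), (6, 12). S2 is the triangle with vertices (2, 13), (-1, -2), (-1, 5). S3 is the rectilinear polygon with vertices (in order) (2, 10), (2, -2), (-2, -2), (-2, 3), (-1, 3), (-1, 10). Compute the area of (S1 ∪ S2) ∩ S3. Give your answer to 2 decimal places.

10.59

The region (S1 ∪ S2) ∩ S3 is the polygon with vertices (1.353,9.765), (-1,-2), (-1,3), (-1,5), (0.875,10), (2,10), (2,7.5).
By the shoelace formula its area is 10.59.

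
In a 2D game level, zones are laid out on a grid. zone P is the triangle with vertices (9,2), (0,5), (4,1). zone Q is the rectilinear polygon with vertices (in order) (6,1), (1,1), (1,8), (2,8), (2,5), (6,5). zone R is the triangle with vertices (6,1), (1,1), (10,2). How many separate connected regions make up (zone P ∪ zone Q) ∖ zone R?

(zone P ∪ zone Q) ∖ zone R is a single connected region.

1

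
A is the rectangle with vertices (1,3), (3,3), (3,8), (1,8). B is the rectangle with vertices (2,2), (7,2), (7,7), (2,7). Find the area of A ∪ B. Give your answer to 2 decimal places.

By inclusion–exclusion:
Individual areas: |A| = 10, |B| = 25.
|A∩B|: x∈[2,3], y∈[3,7] → 1·4 = 4.
|A ∪ B| = 35 − 4 = 31.00.

31.00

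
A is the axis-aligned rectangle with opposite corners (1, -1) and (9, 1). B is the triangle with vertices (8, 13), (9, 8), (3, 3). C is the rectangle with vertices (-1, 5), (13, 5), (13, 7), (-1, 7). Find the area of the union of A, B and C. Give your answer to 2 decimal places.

By inclusion–exclusion:
Individual areas: |A| = 16, |B| = 17.5, |C| = 28.
|A∩B| = 0.
|A∩C| = 0 (no overlap).
|B∩C| = 4.2.
|A∩B∩C| = 0.
|A ∪ B ∪ C| = 61.5 − 4.2 + 0 = 57.30.

57.30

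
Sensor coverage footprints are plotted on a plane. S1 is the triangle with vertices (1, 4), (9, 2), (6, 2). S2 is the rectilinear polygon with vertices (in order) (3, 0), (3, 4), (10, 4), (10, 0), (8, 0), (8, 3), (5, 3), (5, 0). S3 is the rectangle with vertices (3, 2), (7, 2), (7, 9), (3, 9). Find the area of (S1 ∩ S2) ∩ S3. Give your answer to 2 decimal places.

The region (S1 ∩ S2) ∩ S3 is the polygon with vertices (5,2.4), (3,3.2), (3,3.5), (5,3).
By the shoelace formula its area is 0.90.

0.90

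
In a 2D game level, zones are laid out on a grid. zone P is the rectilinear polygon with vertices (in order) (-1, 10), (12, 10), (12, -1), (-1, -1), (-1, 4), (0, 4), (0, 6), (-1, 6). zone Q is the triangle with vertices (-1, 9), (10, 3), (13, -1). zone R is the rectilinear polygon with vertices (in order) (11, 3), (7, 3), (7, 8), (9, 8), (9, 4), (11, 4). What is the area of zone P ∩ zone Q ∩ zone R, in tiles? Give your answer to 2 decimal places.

The intersection is the polygon with vertices (7,3.286), (7,4.636), (10,3), (7.4,3).
By the shoelace formula its area is 2.40.

2.40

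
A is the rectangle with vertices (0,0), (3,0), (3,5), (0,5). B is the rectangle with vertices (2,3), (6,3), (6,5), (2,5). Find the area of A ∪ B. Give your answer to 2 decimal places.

21.00

By inclusion–exclusion:
Individual areas: |A| = 15, |B| = 8.
|A∩B|: x∈[2,3], y∈[3,5] → 1·2 = 2.
|A ∪ B| = 23 − 2 = 21.00.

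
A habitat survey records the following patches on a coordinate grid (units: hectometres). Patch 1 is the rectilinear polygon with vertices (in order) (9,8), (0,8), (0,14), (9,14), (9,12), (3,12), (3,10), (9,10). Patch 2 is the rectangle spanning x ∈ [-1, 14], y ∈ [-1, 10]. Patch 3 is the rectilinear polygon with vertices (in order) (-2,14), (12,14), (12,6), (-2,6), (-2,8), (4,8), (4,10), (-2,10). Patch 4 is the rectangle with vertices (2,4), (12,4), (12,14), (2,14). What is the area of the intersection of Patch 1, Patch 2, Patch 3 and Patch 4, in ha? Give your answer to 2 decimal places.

10.00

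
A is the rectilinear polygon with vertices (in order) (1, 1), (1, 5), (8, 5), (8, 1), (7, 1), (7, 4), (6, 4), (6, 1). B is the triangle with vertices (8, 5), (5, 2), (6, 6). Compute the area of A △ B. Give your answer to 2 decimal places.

|A| = 25, |B| = 4.5, |A∩B| = 2.875.
|A △ B| = |A| + |B| − 2·|A∩B| = 25 + 4.5 − 5.75 = 23.75.

23.75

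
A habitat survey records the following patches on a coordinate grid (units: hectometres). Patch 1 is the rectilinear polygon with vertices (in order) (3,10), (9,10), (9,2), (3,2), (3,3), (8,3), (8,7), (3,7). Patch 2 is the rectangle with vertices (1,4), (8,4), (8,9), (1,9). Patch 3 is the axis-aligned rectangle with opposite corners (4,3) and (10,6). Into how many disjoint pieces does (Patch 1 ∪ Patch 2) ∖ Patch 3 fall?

2

(Patch 1 ∪ Patch 2) ∖ Patch 3 splits into 2 disjoint pieces (area 36, area 6).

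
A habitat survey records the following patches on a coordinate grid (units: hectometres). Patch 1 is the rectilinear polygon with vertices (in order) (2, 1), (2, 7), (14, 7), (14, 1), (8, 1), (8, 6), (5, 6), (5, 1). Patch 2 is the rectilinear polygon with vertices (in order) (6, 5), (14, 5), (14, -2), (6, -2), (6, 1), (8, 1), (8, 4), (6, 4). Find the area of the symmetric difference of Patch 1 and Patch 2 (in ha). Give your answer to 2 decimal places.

59.00

|Patch 1| = 57, |Patch 2| = 50, |Patch 1∩Patch 2| = 24.
|Patch 1 △ Patch 2| = |Patch 1| + |Patch 2| − 2·|Patch 1∩Patch 2| = 57 + 50 − 48 = 59.00.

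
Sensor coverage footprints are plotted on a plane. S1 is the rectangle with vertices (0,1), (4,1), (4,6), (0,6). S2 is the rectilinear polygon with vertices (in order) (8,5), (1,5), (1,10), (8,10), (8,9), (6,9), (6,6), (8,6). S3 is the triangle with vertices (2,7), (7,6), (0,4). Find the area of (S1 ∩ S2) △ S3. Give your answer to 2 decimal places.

|S1 ∩ S2| = 3.
|(S1 ∩ S2) ∩ S3| = 2.881.
|(S1 ∩ S2) △ S3| = 3 + 8.5 − 5.7619 = 5.74.

5.74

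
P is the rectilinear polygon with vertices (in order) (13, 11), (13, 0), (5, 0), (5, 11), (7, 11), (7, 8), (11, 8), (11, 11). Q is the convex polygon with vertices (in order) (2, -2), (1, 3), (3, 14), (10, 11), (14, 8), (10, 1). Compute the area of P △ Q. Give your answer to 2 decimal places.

82.42

|P| = 76, |Q| = 128, |P∩Q| = 60.7917.
|P △ Q| = |P| + |Q| − 2·|P∩Q| = 76 + 128 − 121.5833 = 82.42.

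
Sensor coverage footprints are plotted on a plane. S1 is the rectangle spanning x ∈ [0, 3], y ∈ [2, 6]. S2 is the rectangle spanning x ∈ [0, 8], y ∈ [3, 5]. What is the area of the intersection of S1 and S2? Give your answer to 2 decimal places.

|S1∩S2|: x∈[0,3], y∈[3,5] → 3·2 = 6.

6.00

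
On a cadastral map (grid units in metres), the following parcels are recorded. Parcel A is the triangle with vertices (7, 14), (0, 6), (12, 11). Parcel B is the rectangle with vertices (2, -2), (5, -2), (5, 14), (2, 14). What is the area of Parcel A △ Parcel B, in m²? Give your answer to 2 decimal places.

|Parcel A| = 30.5, |Parcel B| = 48, |Parcel A∩Parcel B| = 7.625.
|Parcel A △ Parcel B| = |Parcel A| + |Parcel B| − 2·|Parcel A∩Parcel B| = 30.5 + 48 − 15.25 = 63.25.

63.25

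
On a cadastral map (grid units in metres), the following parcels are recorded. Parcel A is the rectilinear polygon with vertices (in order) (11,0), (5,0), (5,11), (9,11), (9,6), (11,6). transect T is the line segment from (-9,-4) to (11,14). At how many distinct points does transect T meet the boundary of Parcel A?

2

The segment meets the boundary at (7.667,11), (5,8.6).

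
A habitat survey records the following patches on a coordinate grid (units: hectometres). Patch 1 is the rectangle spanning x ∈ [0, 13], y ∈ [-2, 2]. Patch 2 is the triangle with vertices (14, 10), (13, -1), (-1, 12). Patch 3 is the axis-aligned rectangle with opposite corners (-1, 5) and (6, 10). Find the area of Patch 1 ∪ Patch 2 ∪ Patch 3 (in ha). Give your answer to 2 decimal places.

154.75

By inclusion–exclusion:
Individual areas: |Patch 1| = 52, |Patch 2| = 83.5, |Patch 3| = 35.
|Patch 1∩Patch 2| = 4.8462.
|Patch 1∩Patch 3| = 0 (no overlap).
|Patch 2∩Patch 3| = 10.9038.
|Patch 1∩Patch 2∩Patch 3| = 0.
|Patch 1 ∪ Patch 2 ∪ Patch 3| = 170.5 − 15.75 + 0 = 154.75.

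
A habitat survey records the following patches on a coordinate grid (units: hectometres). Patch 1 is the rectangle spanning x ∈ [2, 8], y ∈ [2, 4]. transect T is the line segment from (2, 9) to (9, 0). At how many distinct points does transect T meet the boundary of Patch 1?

The segment meets the boundary at (7.444,2), (5.889,4).

2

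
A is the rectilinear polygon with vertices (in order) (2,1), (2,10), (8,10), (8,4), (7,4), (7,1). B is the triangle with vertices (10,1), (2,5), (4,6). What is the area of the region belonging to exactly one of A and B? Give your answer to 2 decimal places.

|A| = 51, |B| = 8, |A∩B| = 6.5.
|A △ B| = |A| + |B| − 2·|A∩B| = 51 + 8 − 13 = 46.00.

46.00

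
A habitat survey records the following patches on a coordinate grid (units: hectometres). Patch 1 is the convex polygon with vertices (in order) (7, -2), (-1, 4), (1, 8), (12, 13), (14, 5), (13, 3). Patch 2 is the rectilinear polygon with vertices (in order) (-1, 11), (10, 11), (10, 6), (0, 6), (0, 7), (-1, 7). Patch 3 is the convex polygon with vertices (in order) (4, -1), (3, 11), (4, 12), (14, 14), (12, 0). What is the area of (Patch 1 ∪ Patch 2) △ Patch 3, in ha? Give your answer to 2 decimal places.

|Patch 1 ∪ Patch 2| = 148.4.
|(Patch 1 ∪ Patch 2) ∩ Patch 3| = 105.4252.
|(Patch 1 ∪ Patch 2) △ Patch 3| = 148.4 + 126.5 − 210.8503 = 64.05.

64.05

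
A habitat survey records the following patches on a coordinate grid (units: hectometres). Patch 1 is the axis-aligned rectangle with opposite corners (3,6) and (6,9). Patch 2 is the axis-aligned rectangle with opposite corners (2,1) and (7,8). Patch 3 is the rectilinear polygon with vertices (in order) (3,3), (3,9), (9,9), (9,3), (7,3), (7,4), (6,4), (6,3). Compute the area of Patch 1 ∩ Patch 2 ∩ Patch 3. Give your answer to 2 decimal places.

6.00

The intersection is the polygon with vertices (3,6), (3,8), (6,8), (6,6).
By the shoelace formula its area is 6.00.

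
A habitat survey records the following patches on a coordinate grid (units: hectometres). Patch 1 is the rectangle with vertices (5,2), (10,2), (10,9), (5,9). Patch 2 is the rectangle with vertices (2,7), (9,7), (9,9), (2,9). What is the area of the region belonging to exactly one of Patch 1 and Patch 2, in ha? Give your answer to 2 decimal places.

33.00

|Patch 1∩Patch 2|: x∈[5,9], y∈[7,9] → 4·2 = 8.
|Patch 1 △ Patch 2| = |Patch 1| + |Patch 2| − 2·|Patch 1∩Patch 2| = 35 + 14 − 16 = 33.00.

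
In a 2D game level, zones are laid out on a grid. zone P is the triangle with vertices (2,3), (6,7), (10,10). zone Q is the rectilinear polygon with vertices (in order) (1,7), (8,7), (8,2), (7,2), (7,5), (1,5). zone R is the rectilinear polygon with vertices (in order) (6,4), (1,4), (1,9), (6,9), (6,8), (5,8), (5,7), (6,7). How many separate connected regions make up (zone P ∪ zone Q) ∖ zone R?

2

(zone P ∪ zone Q) ∖ zone R splits into 2 disjoint pieces (area 7.8571, area 0.0714).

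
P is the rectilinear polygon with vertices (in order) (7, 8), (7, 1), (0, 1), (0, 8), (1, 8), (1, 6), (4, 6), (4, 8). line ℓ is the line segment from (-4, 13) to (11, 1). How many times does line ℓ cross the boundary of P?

2

The segment meets the boundary at (7,4.2), (4,6.6).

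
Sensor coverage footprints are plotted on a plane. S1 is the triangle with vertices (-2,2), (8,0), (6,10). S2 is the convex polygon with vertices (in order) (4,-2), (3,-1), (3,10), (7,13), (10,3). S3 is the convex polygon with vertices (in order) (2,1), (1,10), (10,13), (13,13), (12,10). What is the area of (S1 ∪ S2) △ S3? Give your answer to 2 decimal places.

|S1 ∪ S2| = 84.2078.
|(S1 ∪ S2) ∩ S3| = 42.7869.
|(S1 ∪ S2) △ S3| = 84.2078 + 70.5 − 85.5738 = 69.13.

69.13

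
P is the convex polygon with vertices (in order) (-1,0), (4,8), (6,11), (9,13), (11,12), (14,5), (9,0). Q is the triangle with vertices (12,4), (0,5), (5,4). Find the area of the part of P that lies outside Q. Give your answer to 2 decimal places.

|P| = 113, |P∩Q| = 3.2774.
|P ∖ Q| = |P| − |P∩Q| = 113 − 3.2774 = 109.72.

109.72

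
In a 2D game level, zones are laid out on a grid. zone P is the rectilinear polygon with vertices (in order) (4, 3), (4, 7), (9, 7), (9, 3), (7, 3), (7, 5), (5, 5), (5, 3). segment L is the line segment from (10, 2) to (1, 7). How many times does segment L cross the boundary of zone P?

4

The segment meets the boundary at (4,5.333), (5,4.778), (7,3.667), (8.2,3).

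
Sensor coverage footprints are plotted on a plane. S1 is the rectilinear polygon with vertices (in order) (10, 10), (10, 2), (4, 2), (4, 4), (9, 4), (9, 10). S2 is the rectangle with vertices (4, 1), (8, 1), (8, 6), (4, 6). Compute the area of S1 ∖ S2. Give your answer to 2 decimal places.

10.00

|S1| = 18, |S1∩S2| = 8.
|S1 ∖ S2| = |S1| − |S1∩S2| = 18 − 8 = 10.00.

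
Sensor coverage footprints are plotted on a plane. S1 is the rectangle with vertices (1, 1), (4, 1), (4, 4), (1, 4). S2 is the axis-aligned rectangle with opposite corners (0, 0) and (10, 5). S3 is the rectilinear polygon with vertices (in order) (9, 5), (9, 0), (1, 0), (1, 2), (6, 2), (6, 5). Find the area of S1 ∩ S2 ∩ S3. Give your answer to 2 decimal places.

3.00

The intersection is the polygon with vertices (1,2), (4,2), (4,1), (1,1).
By the shoelace formula its area is 3.00.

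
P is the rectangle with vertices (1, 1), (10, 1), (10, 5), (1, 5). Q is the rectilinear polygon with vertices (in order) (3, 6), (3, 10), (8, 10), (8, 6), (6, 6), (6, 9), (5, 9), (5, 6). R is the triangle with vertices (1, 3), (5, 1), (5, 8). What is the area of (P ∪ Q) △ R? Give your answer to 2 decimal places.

43.00

|P ∪ Q| = 53.
|(P ∪ Q) ∩ R| = 12.
|(P ∪ Q) △ R| = 53 + 14 − 24 = 43.00.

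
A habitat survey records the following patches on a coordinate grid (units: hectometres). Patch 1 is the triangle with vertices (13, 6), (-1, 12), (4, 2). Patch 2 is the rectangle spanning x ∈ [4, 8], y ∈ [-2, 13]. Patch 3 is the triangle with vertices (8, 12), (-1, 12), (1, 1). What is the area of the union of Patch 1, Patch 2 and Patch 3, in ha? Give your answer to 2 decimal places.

109.77

By inclusion–exclusion:
Individual areas: |Patch 1| = 55, |Patch 2| = 60, |Patch 3| = 49.5.
|Patch 1∩Patch 2| = 24.4444.
|Patch 1∩Patch 3| = 22.0022.
|Patch 2∩Patch 3| = 12.5714.
|Patch 1∩Patch 2∩Patch 3| = 4.2908.
|Patch 1 ∪ Patch 2 ∪ Patch 3| = 164.5 − 59.0181 + 4.2908 = 109.77.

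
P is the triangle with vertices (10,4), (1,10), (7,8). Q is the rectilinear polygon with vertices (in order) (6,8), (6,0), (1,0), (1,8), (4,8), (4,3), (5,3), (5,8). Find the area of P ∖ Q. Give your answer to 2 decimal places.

|P| = 9, |P∩Q| = 1.
|P ∖ Q| = |P| − |P∩Q| = 9 − 1 = 8.00.

8.00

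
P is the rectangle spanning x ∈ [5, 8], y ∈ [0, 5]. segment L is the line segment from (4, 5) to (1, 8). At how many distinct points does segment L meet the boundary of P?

0

The segment lies entirely outside P and never meets its boundary.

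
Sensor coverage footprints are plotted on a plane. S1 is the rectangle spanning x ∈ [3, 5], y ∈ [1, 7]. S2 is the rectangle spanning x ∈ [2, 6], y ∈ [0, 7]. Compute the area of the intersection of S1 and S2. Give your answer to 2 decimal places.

|S1∩S2|: x∈[3,5], y∈[1,7] → 2·6 = 12.

12.00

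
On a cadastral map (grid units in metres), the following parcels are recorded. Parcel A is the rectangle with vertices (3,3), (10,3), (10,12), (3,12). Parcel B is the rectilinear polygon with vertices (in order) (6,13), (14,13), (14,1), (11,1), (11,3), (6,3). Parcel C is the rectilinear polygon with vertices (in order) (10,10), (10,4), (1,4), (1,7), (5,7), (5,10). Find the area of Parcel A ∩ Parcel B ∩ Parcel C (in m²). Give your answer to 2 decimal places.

The intersection is the polygon with vertices (10,4), (6,4), (6,10), (10,10).
By the shoelace formula its area is 24.00.

24.00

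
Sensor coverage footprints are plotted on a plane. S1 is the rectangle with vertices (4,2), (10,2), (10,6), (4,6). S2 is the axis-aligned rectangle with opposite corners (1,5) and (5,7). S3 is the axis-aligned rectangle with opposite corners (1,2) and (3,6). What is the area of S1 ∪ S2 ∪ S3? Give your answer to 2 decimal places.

37.00

By inclusion–exclusion:
Individual areas: |S1| = 24, |S2| = 8, |S3| = 8.
|S1∩S2|: x∈[4,5], y∈[5,6] → 1·1 = 1.
|S1∩S3| = 0 (no overlap).
|S2∩S3|: x∈[1,3], y∈[5,6] → 2·1 = 2.
|S1∩S2∩S3| = 0.
|S1 ∪ S2 ∪ S3| = 40 − 3 + 0 = 37.00.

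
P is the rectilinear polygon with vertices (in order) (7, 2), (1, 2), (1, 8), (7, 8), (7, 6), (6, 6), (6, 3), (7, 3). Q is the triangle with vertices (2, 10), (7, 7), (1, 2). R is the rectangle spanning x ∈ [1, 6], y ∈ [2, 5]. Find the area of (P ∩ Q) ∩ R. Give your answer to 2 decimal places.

4.84

The region (P ∩ Q) ∩ R is the polygon with vertices (1,2), (1.375,5), (4.6,5).
By the shoelace formula its area is 4.84.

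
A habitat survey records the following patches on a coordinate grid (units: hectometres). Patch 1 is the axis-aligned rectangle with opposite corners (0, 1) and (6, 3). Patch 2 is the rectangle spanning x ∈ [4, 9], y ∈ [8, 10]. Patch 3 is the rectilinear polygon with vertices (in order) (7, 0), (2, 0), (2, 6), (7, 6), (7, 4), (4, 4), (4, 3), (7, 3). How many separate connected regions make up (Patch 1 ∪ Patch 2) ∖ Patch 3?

(Patch 1 ∪ Patch 2) ∖ Patch 3 splits into 2 disjoint pieces (area 4, area 10).

2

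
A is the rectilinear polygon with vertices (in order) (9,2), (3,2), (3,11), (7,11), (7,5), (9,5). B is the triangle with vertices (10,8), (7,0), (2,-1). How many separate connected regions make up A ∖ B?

A ∖ B splits into 2 disjoint pieces (area 2.0625, area 33).

2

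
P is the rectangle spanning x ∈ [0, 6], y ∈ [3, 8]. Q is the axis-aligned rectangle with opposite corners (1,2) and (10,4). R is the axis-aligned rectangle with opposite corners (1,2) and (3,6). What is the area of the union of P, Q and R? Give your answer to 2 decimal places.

By inclusion–exclusion:
Individual areas: |P| = 30, |Q| = 18, |R| = 8.
|P∩Q|: x∈[1,6], y∈[3,4] → 5·1 = 5.
|P∩R|: x∈[1,3], y∈[3,6] → 2·3 = 6.
|Q∩R|: x∈[1,3], y∈[2,4] → 2·2 = 4.
|P∩Q∩R| = 2.
|P ∪ Q ∪ R| = 56 − 15 + 2 = 43.00.

43.00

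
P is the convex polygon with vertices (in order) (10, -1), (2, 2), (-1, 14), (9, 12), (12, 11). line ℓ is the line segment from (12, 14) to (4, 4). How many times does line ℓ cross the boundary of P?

1

The segment meets the boundary at (10.105,11.632).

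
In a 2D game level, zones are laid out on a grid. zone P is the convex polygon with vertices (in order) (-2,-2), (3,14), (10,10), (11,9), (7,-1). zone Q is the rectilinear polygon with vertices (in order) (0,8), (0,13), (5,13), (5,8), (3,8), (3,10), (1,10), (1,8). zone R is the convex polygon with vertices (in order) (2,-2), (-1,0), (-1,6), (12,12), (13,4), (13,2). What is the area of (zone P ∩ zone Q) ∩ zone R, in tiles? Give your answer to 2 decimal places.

The region (zone P ∩ zone Q) ∩ zone R is the polygon with vertices (5,8), (3.333,8), (5,8.769).
By the shoelace formula its area is 0.64.

0.64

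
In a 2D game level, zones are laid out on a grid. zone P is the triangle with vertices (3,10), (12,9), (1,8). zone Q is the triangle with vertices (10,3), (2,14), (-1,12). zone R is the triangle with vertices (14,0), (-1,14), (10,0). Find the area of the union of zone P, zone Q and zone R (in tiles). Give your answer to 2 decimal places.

By inclusion–exclusion:
Individual areas: |zone P| = 10, |zone Q| = 24.5, |zone R| = 28.
|zone P∩zone Q| = 4.2895.
|zone P∩zone R| = 2.1465.
|zone Q∩zone R| = 9.8058.
|zone P∩zone Q∩zone R| = 2.1404.
|zone P ∪ zone Q ∪ zone R| = 62.5 − 16.2418 + 2.1404 = 48.40.

48.40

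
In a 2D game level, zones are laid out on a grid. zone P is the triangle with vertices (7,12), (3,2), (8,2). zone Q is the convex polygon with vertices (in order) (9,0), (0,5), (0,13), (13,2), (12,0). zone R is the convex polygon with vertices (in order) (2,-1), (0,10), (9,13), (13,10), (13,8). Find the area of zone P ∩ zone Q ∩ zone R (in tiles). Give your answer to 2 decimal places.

The intersection is the polygon with vertices (7.538,6.622), (7.824,3.765), (5.667,2), (5.4,2), (3.436,3.091), (5.529,8.322).
By the shoelace formula its area is 16.69.

16.69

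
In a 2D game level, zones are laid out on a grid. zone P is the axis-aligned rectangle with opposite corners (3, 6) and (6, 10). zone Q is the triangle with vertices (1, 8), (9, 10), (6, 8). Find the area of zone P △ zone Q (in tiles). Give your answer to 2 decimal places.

11.75

|zone P| = 12, |zone Q| = 5, |zone P∩zone Q| = 2.625.
|zone P △ zone Q| = |zone P| + |zone Q| − 2·|zone P∩zone Q| = 12 + 5 − 5.25 = 11.75.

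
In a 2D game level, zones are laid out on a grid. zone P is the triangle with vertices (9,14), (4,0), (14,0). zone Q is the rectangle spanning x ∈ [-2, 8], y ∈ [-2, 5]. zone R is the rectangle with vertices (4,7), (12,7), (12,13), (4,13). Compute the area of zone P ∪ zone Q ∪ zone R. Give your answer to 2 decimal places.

155.32

By inclusion–exclusion:
Individual areas: |zone P| = 70, |zone Q| = 70, |zone R| = 48.
|zone P∩zone Q| = 15.5357.
|zone P∩zone R| = 17.1429.
|zone Q∩zone R| = 0 (no overlap).
|zone P∩zone Q∩zone R| = 0.
|zone P ∪ zone Q ∪ zone R| = 188 − 32.6786 + 0 = 155.32.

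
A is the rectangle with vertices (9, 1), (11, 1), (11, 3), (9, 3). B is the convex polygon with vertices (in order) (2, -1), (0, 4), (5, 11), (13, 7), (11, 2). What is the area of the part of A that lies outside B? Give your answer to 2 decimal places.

|A| = 4, |A∩B| = 2.6667.
|A ∖ B| = |A| − |A∩B| = 4 − 2.6667 = 1.33.

1.33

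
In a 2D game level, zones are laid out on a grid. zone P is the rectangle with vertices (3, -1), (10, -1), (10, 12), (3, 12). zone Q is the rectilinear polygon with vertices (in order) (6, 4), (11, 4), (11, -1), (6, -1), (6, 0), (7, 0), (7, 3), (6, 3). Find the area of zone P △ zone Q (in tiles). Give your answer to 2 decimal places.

|zone P| = 91, |zone Q| = 22, |zone P∩zone Q| = 17.
|zone P △ zone Q| = |zone P| + |zone Q| − 2·|zone P∩zone Q| = 91 + 22 − 34 = 79.00.

79.00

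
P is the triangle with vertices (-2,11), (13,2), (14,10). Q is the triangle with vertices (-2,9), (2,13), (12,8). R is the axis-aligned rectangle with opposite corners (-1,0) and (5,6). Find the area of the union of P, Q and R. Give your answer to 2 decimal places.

111.20

By inclusion–exclusion:
Individual areas: |P| = 64.5, |Q| = 30, |R| = 36.
|P∩Q| = 19.2981.
|P∩R| = 0.
|Q∩R| = 0.
|P∩Q∩R| = 0.
|P ∪ Q ∪ R| = 130.5 − 19.2981 + 0 = 111.20.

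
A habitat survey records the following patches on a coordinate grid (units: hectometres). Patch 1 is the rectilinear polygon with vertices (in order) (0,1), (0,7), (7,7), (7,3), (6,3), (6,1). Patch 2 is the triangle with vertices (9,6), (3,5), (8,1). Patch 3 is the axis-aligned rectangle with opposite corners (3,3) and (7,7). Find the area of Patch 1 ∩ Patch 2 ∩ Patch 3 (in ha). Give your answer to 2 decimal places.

6.83

The intersection is the polygon with vertices (6,3), (5.5,3), (3,5), (7,5.667), (7,3).
By the shoelace formula its area is 6.83.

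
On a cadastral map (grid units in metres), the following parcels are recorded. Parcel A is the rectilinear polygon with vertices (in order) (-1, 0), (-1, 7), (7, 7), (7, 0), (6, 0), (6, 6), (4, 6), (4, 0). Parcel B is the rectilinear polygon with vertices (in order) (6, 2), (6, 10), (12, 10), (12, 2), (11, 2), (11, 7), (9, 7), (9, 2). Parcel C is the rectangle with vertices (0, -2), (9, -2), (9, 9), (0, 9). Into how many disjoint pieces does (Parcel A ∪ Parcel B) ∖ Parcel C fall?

(Parcel A ∪ Parcel B) ∖ Parcel C splits into 2 disjoint pieces (area 7, area 17).

2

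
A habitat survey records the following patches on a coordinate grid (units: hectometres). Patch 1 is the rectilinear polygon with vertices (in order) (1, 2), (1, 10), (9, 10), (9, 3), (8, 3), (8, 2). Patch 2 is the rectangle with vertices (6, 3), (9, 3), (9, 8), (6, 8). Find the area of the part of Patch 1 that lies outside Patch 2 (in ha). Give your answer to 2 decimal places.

48.00

|Patch 1| = 63, |Patch 1∩Patch 2| = 15.
|Patch 1 ∖ Patch 2| = |Patch 1| − |Patch 1∩Patch 2| = 63 − 15 = 48.00.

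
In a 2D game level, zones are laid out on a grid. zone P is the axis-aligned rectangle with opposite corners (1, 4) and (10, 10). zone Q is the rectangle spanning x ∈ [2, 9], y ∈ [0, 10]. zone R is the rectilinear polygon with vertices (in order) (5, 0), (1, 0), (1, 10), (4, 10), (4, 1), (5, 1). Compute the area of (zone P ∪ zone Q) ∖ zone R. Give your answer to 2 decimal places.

|zone P ∪ zone Q| = 82.
|(zone P ∪ zone Q) ∩ zone R| = 27.
|(zone P ∪ zone Q) ∖ zone R| = 82 − 27 = 55.00.

55.00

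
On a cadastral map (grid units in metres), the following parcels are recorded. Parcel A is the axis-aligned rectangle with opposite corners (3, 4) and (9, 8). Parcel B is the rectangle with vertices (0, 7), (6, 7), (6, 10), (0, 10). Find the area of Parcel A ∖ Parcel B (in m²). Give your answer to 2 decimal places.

|Parcel A∩Parcel B|: x∈[3,6], y∈[7,8] → 3·1 = 3.
|Parcel A| = 24.
|Parcel A ∖ Parcel B| = |Parcel A| − |Parcel A∩Parcel B| = 24 − 3 = 21.00.

21.00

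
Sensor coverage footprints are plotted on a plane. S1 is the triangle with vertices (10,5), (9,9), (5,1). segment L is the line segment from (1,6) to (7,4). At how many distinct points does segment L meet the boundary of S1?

1

The segment meets the boundary at (6.571,4.143).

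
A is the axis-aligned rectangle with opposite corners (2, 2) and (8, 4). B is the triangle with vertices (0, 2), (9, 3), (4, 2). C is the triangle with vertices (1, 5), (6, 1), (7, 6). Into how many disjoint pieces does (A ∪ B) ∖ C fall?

2

(A ∪ B) ∖ C splits into 2 disjoint pieces (area 3.2444, area 3.2222).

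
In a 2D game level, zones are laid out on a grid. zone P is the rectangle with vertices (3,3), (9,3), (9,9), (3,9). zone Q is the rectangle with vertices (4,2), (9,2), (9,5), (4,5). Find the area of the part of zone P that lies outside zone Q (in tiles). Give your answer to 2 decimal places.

26.00

|zone P∩zone Q|: x∈[4,9], y∈[3,5] → 5·2 = 10.
|zone P| = 36.
|zone P ∖ zone Q| = |zone P| − |zone P∩zone Q| = 36 − 10 = 26.00.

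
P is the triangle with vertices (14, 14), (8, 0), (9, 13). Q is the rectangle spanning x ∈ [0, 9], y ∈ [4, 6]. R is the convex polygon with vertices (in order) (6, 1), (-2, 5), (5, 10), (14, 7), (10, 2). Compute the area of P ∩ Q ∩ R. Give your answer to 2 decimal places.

The intersection is the polygon with vertices (9,6), (9,4), (8.308,4), (8.461,6).
By the shoelace formula its area is 1.23.

1.23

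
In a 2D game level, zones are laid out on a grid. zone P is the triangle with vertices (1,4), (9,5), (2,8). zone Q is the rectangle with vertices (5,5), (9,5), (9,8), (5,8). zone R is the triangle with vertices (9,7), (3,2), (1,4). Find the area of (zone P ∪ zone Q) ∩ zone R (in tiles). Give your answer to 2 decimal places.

The region (zone P ∪ zone Q) ∩ zone R is the polygon with vertices (1,4), (9,7), (6.176,4.647).
By the shoelace formula its area is 5.18.

5.18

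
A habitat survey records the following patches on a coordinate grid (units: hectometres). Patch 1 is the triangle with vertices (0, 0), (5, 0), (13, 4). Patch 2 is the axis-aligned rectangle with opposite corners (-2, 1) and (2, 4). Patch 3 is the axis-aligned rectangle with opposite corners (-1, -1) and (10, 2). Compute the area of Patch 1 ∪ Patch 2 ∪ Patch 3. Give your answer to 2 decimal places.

44.50

By inclusion–exclusion:
Individual areas: |Patch 1| = 10, |Patch 2| = 12, |Patch 3| = 33.
|Patch 1∩Patch 2| = 0.
|Patch 1∩Patch 3| = 7.5.
|Patch 2∩Patch 3|: x∈[-1,2], y∈[1,2] → 3·1 = 3.
|Patch 1∩Patch 2∩Patch 3| = 0.
|Patch 1 ∪ Patch 2 ∪ Patch 3| = 55 − 10.5 + 0 = 44.50.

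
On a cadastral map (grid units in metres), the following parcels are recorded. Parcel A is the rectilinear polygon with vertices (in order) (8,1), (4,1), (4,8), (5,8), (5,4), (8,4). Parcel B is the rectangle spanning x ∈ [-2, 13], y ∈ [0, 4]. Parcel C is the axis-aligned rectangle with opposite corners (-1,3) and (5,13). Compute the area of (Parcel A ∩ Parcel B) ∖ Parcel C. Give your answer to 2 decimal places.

11.00

|Parcel A ∩ Parcel B| = 12.
|(Parcel A ∩ Parcel B) ∩ Parcel C| = 1.
|(Parcel A ∩ Parcel B) ∖ Parcel C| = 12 − 1 = 11.00.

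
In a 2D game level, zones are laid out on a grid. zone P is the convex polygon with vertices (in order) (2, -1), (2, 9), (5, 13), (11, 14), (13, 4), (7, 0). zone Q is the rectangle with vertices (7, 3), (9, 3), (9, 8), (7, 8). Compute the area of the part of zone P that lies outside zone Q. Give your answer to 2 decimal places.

|zone P| = 122.5, |zone P∩zone Q| = 10.
|zone P ∖ zone Q| = |zone P| − |zone P∩zone Q| = 122.5 − 10 = 112.50.

112.50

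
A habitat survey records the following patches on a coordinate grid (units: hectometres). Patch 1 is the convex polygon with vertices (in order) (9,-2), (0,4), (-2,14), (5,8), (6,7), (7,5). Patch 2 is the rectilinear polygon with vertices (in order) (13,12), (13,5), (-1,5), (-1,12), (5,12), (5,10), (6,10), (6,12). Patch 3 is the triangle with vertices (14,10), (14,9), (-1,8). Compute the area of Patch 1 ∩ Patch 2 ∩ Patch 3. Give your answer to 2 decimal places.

0.96

The intersection is the polygon with vertices (4.567,8.371), (-0.803,8.013), (-0.805,8.026), (4.192,8.692).
By the shoelace formula its area is 0.96.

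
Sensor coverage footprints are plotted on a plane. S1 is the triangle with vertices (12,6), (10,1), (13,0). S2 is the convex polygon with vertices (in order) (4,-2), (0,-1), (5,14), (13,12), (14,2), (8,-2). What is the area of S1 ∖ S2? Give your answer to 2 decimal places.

0.76

|S1| = 8.5, |S1∩S2| = 7.7444.
|S1 ∖ S2| = |S1| − |S1∩S2| = 8.5 − 7.7444 = 0.76.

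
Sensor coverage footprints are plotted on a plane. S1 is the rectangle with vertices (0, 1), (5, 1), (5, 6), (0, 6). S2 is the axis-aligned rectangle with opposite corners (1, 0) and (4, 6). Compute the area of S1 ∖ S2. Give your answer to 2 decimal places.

|S1∩S2|: x∈[1,4], y∈[1,6] → 3·5 = 15.
|S1| = 25.
|S1 ∖ S2| = |S1| − |S1∩S2| = 25 − 15 = 10.00.

10.00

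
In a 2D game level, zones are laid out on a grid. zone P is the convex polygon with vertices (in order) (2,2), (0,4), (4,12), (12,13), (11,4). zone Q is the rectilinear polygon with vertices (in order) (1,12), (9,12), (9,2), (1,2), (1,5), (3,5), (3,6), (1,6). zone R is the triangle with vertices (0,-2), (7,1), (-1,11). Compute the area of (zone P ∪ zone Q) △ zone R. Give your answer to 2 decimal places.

115.64

|zone P ∪ zone Q| = 105.4444.
|(zone P ∪ zone Q) ∩ zone R| = 18.4.
|(zone P ∪ zone Q) △ zone R| = 105.4444 + 47 − 36.8 = 115.64.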